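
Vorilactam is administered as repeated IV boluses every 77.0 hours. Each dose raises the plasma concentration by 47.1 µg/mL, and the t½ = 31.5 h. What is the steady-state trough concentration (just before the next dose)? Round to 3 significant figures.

k = ln 2 / 31.5 = 0.02200 h⁻¹
Fraction remaining after one interval: e^(−kτ) = e^(−0.02200 × 77.0) = 0.1837
R = 1 / (1 − 0.1837) = 1.225
Css,max = 47.1 × 1.225 = 57.70 µg/mL
Css,min = Css,max × e^(−kτ) = 57.70 × 0.1837 ≈ 10.6 µg/mL

10.6 µg/mL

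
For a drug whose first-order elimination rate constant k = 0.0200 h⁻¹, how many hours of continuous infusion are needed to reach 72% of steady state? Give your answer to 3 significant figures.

f = 1 − e^(−kt)  ⇒  t = −ln(1 − f) / k
t = −ln(1 − 0.72) / 0.02000 = 1.273 / 0.02000 ≈ 63.6 hours

63.6 hours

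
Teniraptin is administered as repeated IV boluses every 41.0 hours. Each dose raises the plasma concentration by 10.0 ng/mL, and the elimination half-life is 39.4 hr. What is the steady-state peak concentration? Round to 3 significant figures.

19.5 ng/mL

k = ln 2 / 39.4 = 0.01759 hr⁻¹
Fraction remaining after one interval: e^(−kτ) = e^(−0.01759 × 41.0) = 0.4861
R = 1 / (1 − 0.4861) = 1.946
Css,max = 10.0 × 1.946 ≈ 19.5 ng/mL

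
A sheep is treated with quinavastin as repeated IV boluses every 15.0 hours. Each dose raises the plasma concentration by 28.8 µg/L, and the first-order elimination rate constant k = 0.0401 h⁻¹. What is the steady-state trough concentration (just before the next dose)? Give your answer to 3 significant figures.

Fraction remaining after one interval: e^(−kτ) = e^(−0.04010 × 15.0) = 0.5480
R = 1 / (1 − 0.5480) = 2.212
Css,max = 28.8 × 2.212 = 63.72 µg/L
Css,min = Css,max × e^(−kτ) = 63.72 × 0.5480 ≈ 34.9 µg/L

34.9 µg/L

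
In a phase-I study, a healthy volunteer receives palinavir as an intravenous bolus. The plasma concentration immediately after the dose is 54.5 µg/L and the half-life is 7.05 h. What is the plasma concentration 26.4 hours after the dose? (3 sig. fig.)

4.07 µg/L

k = ln 2 / 7.05 = 0.09832 h⁻¹
C(t) = C₀ e^(−kt) = 54.5 × e^(−0.09832 × 26.4) = 54.5 × e^(−2.596) = 54.5 × 0.07460 ≈ 4.07 µg/L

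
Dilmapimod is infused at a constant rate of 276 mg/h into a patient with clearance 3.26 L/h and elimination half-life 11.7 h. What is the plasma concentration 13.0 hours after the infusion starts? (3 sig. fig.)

Css = rate / CL = 276 / 3.26 = 84.66 mg/L
k = ln 2 / 11.7 = 0.05924 h⁻¹
C(t) = Css (1 − e^(−kt)) = 84.66 × (1 − e^(−0.7702)) = 84.66 × 0.5371 ≈ 45.5 mg/L

45.5 mg/L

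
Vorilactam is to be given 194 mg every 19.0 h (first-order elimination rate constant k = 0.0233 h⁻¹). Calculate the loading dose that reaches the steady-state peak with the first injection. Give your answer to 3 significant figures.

Accumulation ratio R = 1 / (1 − e^(−kτ)) = 1 / (1 − e^(−0.02330×19.0)) = 1 / (1 − 0.6423) = 2.796
Loading dose = maintenance dose × R = 194 × 2.796 ≈ 542 mg

542 mg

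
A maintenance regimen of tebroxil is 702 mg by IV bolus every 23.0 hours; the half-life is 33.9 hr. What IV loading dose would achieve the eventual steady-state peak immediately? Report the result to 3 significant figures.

1870 mg

k = ln 2 / 33.9 = 0.02045 hr⁻¹
Accumulation ratio R = 1 / (1 − e^(−kτ)) = 1 / (1 − e^(−0.02045×23.0)) = 1 / (1 − 0.6248) = 2.665
Loading dose = maintenance dose × R = 702 × 2.665 ≈ 1870 mg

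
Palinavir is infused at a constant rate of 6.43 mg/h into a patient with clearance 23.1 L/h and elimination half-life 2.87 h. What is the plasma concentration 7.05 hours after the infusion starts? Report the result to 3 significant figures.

0.228 mg/L

Css = rate / CL = 6.43 / 23.1 = 0.2784 mg/L
k = ln 2 / 2.87 = 0.2415 h⁻¹
C(t) = Css (1 − e^(−kt)) = 0.2784 × (1 − e^(−1.703)) = 0.2784 × 0.8178 ≈ 0.228 mg/L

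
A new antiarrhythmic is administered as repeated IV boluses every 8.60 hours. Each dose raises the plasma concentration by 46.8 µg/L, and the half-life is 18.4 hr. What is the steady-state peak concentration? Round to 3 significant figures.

169 µg/L

k = ln 2 / 18.4 = 0.03767 hr⁻¹
Fraction remaining after one interval: e^(−kτ) = e^(−0.03767 × 8.60) = 0.7233
R = 1 / (1 − 0.7233) = 3.614
Css,max = 46.8 × 3.614 ≈ 169 µg/L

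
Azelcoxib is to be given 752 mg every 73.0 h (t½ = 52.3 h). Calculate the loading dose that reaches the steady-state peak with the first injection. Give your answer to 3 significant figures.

k = ln 2 / 52.3 = 0.01325 h⁻¹
Accumulation ratio R = 1 / (1 − e^(−kτ)) = 1 / (1 − e^(−0.01325×73.0)) = 1 / (1 − 0.3800) = 1.613
Loading dose = maintenance dose × R = 752 × 1.613 ≈ 1210 mg

1210 mg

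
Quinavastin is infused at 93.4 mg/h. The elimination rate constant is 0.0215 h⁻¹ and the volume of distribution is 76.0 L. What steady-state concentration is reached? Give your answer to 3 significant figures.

CL = k · V = 0.0215 × 76.0 = 1.634 L/h
Css = rate / CL = 93.4 / 1.634 ≈ 57.2 µg/mL

57.2 µg/mL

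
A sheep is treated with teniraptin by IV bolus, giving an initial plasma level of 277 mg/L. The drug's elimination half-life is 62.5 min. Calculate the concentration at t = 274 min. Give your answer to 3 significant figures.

13.3 mg/L

k = ln 2 / 62.5 = 0.01109 min⁻¹
274 min is 4.384 half-lives, so C = 277 × (1/2)^4.384 = 277 × 0.04789 ≈ 13.3 mg/L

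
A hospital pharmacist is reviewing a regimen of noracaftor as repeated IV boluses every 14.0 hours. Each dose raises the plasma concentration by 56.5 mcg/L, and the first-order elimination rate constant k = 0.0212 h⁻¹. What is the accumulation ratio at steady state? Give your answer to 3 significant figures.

Fraction remaining after one interval: e^(−kτ) = e^(−0.02120 × 14.0) = 0.7432
R = 1 / (1 − 0.7432) = 1 / 0.2568 ≈ 3.89

3.89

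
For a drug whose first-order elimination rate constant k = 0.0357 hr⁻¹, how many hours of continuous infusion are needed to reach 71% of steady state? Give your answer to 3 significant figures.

f = 1 − e^(−kt)  ⇒  t = −ln(1 − f) / k
t = −ln(1 − 0.71) / 0.03570 = 1.238 / 0.03570 ≈ 34.7 hours

34.7 hours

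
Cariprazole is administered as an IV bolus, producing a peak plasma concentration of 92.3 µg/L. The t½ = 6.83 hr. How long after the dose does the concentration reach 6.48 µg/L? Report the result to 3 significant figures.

k = ln 2 / 6.83 = 0.1015 hr⁻¹
C(t) = C₀ e^(−kt)  ⇒  t = ln(C₀/C) / k
t = ln(92.3/6.48) / 0.1015 = 2.656 / 0.1015 ≈ 26.2 hours

26.2 hours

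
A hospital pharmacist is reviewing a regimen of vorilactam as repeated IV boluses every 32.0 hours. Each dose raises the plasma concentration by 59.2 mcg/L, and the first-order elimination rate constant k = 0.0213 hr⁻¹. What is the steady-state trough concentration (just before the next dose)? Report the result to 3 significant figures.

Fraction remaining after one interval: e^(−kτ) = e^(−0.02130 × 32.0) = 0.5058
R = 1 / (1 − 0.5058) = 2.024
Css,max = 59.2 × 2.024 = 119.8 mcg/L
Css,min = Css,max × e^(−kτ) = 119.8 × 0.5058 ≈ 60.6 mcg/L

60.6 mcg/L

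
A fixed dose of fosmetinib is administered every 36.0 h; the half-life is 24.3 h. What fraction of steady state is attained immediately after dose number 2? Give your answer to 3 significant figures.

k = ln 2 / 24.3 = 0.02852 h⁻¹
f_n = 1 − e^(−nkτ) = 1 − e^(−2 × 0.02852 × 36.0) = 1 − e^(−2.054) = 1 − 0.1283 ≈ 0.872

0.872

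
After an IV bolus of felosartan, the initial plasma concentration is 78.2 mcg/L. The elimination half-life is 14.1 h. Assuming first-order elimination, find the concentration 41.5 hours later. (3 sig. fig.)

10.2 mcg/L

k = ln 2 / 14.1 = 0.04916 h⁻¹
41.5 h is 2.943 half-lives, so C = 78.2 × (1/2)^2.943 = 78.2 × 0.1300 ≈ 10.2 mcg/L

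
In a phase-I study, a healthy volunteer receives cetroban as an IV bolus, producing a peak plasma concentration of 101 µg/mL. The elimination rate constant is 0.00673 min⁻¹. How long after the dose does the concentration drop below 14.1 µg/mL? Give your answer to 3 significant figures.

C(t) = C₀ e^(−kt)  ⇒  t = ln(C₀/C) / k
t = ln(101/14.1) / 0.006730 = 1.969 / 0.006730 ≈ 293 minutes

293 minutes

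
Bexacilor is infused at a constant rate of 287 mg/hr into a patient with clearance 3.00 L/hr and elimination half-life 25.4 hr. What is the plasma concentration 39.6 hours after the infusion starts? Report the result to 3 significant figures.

63.2 mg/L

Css = rate / CL = 287 / 3.00 = 95.67 mg/L
k = ln 2 / 25.4 = 0.02729 hr⁻¹
C(t) = Css (1 − e^(−kt)) = 95.67 × (1 − e^(−1.081)) = 95.67 × 0.6606 ≈ 63.2 mg/L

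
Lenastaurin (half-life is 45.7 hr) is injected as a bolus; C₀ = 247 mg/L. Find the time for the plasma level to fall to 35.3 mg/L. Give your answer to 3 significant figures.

128 hours

k = ln 2 / 45.7 = 0.01517 hr⁻¹
C(t) = C₀ e^(−kt)  ⇒  t = ln(C₀/C) / k
t = ln(247/35.3) / 0.01517 = 1.946 / 0.01517 ≈ 128 hours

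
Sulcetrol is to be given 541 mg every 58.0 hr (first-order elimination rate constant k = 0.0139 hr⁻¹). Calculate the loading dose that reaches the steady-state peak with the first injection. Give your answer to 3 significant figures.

Accumulation ratio R = 1 / (1 − e^(−kτ)) = 1 / (1 − e^(−0.01390×58.0)) = 1 / (1 − 0.4466) = 1.807
Loading dose = maintenance dose × R = 541 × 1.807 ≈ 978 mg

978 mg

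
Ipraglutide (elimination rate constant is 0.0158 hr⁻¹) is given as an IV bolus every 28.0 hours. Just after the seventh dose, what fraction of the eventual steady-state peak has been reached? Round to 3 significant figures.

f_n = 1 − e^(−nkτ) = 1 − e^(−7 × 0.01580 × 28.0) = 1 − e^(−3.097) = 1 − 0.04519 ≈ 0.955

0.955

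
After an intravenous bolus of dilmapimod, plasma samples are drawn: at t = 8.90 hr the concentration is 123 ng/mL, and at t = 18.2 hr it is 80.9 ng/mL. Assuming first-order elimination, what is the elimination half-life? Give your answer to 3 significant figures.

k = ln(C₁/C₂) / (t₂ − t₁) = ln(123/80.9) / (18.2 − 8.90)
  = 0.4190 / 9.300 = 0.04505 hr⁻¹
t½ = ln 2 / k = ln 2 / 0.04505 ≈ 15.4 hours

15.4 hours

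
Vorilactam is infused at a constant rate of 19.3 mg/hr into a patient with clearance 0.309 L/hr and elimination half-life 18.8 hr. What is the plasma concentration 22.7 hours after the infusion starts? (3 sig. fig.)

Css = rate / CL = 19.3 / 0.309 = 62.46 µg/mL
k = ln 2 / 18.8 = 0.03687 hr⁻¹
C(t) = Css (1 − e^(−kt)) = 62.46 × (1 − e^(−0.8369)) = 62.46 × 0.5670 ≈ 35.4 µg/mL

35.4 µg/mL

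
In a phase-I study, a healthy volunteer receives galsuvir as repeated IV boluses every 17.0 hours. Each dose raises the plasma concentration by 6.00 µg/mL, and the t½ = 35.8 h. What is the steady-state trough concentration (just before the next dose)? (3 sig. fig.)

k = ln 2 / 35.8 = 0.01936 h⁻¹
Fraction remaining after one interval: e^(−kτ) = e^(−0.01936 × 17.0) = 0.7195
R = 1 / (1 − 0.7195) = 3.566
Css,max = 6.00 × 3.566 = 21.39 µg/mL
Css,min = Css,max × e^(−kτ) = 21.39 × 0.7195 ≈ 15.4 µg/mL

15.4 µg/mL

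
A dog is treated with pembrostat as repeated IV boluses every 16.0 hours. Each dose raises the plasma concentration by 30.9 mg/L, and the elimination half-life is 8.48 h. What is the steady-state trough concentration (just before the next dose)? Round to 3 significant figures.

11.5 mg/L

k = ln 2 / 8.48 = 0.08174 h⁻¹
Fraction remaining after one interval: e^(−kτ) = e^(−0.08174 × 16.0) = 0.2704
R = 1 / (1 − 0.2704) = 1.371
Css,max = 30.9 × 1.371 = 42.35 mg/L
Css,min = Css,max × e^(−kτ) = 42.35 × 0.2704 ≈ 11.5 mg/L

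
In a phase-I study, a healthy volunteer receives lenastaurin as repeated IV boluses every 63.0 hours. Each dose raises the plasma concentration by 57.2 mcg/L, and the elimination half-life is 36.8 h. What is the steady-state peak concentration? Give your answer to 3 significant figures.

82.3 mcg/L

k = ln 2 / 36.8 = 0.01884 h⁻¹
Fraction remaining after one interval: e^(−kτ) = e^(−0.01884 × 63.0) = 0.3052
R = 1 / (1 − 0.3052) = 1.439
Css,max = 57.2 × 1.439 ≈ 82.3 mcg/L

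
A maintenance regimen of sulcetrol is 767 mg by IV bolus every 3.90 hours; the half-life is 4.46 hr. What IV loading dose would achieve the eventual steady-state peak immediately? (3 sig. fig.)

k = ln 2 / 4.46 = 0.1554 hr⁻¹
Accumulation ratio R = 1 / (1 − e^(−kτ)) = 1 / (1 − e^(−0.1554×3.90)) = 1 / (1 − 0.5455) = 2.200
Loading dose = maintenance dose × R = 767 × 2.200 ≈ 1690 mg

1690 mg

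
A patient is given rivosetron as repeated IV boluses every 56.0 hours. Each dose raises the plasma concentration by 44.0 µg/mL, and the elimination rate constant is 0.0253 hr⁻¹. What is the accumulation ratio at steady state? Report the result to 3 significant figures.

1.32

Fraction remaining after one interval: e^(−kτ) = e^(−0.02530 × 56.0) = 0.2425
R = 1 / (1 − 0.2425) = 1 / 0.7575 ≈ 1.32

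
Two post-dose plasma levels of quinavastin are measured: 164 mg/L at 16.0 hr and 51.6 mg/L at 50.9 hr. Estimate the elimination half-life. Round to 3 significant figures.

k = ln(C₁/C₂) / (t₂ − t₁) = ln(164/51.6) / (50.9 − 16.0)
  = 1.156 / 34.90 = 0.03313 hr⁻¹
t½ = ln 2 / k = ln 2 / 0.03313 ≈ 20.9 hours

20.9 hours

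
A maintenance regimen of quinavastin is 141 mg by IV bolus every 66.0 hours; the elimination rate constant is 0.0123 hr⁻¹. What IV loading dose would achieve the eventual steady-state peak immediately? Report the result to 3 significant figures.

Accumulation ratio R = 1 / (1 − e^(−kτ)) = 1 / (1 − e^(−0.01230×66.0)) = 1 / (1 − 0.4441) = 1.799
Loading dose = maintenance dose × R = 141 × 1.799 ≈ 254 mg

254 mg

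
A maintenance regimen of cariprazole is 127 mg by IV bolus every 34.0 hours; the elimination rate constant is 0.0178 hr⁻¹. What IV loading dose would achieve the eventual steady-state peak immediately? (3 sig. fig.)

280 mg

Accumulation ratio R = 1 / (1 − e^(−kτ)) = 1 / (1 − e^(−0.01780×34.0)) = 1 / (1 − 0.5460) = 2.202
Loading dose = maintenance dose × R = 127 × 2.202 ≈ 280 mg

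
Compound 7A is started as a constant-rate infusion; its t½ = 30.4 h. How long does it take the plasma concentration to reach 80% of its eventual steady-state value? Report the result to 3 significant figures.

k = ln 2 / 30.4 = 0.02280 h⁻¹
f = 1 − e^(−kt)  ⇒  t = −ln(1 − f) / k
t = −ln(1 − 0.8) / 0.02280 = 1.609 / 0.02280 ≈ 70.6 hours

70.6 hours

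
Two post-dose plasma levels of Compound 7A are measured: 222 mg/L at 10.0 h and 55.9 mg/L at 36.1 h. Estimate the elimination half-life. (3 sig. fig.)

13.1 hours

k = ln(C₁/C₂) / (t₂ − t₁) = ln(222/55.9) / (36.1 − 10.0)
  = 1.379 / 26.10 = 0.05284 h⁻¹
t½ = ln 2 / k = ln 2 / 0.05284 ≈ 13.1 hours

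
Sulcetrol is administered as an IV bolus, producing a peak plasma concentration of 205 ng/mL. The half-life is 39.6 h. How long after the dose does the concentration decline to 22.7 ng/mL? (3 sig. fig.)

126 hours

k = ln 2 / 39.6 = 0.01750 h⁻¹
C(t) = C₀ e^(−kt)  ⇒  t = ln(C₀/C) / k
t = ln(205/22.7) / 0.01750 = 2.201 / 0.01750 ≈ 126 hours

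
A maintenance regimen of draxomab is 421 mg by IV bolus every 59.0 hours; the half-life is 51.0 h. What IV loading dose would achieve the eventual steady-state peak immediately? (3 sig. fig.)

763 mg

k = ln 2 / 51.0 = 0.01359 h⁻¹
Accumulation ratio R = 1 / (1 − e^(−kτ)) = 1 / (1 − e^(−0.01359×59.0)) = 1 / (1 − 0.4485) = 1.813
Loading dose = maintenance dose × R = 421 × 1.813 ≈ 763 mg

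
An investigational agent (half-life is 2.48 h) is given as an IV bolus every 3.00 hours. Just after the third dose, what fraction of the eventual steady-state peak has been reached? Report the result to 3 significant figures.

k = ln 2 / 2.48 = 0.2795 h⁻¹
f_n = 1 − e^(−nkτ) = 1 − e^(−3 × 0.2795 × 3.00) = 1 − e^(−2.515) = 1 − 0.08083 ≈ 0.919

0.919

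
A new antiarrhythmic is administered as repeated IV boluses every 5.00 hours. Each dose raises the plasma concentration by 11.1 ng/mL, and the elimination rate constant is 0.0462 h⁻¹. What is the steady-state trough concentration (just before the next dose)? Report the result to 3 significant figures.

42.7 ng/mL

Fraction remaining after one interval: e^(−kτ) = e^(−0.04620 × 5.00) = 0.7937
R = 1 / (1 − 0.7937) = 4.848
Css,max = 11.1 × 4.848 = 53.82 ng/mL
Css,min = Css,max × e^(−kτ) = 53.82 × 0.7937 ≈ 42.7 ng/mL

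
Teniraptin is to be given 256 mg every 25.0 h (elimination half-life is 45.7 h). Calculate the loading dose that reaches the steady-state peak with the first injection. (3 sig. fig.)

k = ln 2 / 45.7 = 0.01517 h⁻¹
Accumulation ratio R = 1 / (1 − e^(−kτ)) = 1 / (1 − e^(−0.01517×25.0)) = 1 / (1 − 0.6844) = 3.169
Loading dose = maintenance dose × R = 256 × 3.169 ≈ 811 mg

811 mg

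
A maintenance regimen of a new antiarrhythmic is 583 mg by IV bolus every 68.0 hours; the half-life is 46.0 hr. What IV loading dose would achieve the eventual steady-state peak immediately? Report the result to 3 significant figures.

909 mg

k = ln 2 / 46.0 = 0.01507 hr⁻¹
Accumulation ratio R = 1 / (1 − e^(−kτ)) = 1 / (1 − e^(−0.01507×68.0)) = 1 / (1 − 0.3589) = 1.560
Loading dose = maintenance dose × R = 583 × 1.560 ≈ 909 mg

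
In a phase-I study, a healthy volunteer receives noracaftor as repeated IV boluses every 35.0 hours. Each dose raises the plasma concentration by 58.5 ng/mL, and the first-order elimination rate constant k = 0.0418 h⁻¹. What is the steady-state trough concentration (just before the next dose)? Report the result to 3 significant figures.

17.6 ng/mL

Fraction remaining after one interval: e^(−kτ) = e^(−0.04180 × 35.0) = 0.2315
R = 1 / (1 − 0.2315) = 1.301
Css,max = 58.5 × 1.301 = 76.13 ng/mL
Css,min = Css,max × e^(−kτ) = 76.13 × 0.2315 ≈ 17.6 ng/mL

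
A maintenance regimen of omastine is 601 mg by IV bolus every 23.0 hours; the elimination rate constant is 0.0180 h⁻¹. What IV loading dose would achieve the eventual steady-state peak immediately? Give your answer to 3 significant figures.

Accumulation ratio R = 1 / (1 − e^(−kτ)) = 1 / (1 − e^(−0.01800×23.0)) = 1 / (1 − 0.6610) = 2.950
Loading dose = maintenance dose × R = 601 × 2.950 ≈ 1770 mg

1770 mg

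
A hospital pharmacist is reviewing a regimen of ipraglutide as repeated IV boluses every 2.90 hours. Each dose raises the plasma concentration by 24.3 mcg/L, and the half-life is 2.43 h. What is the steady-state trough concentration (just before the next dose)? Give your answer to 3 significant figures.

k = ln 2 / 2.43 = 0.2852 h⁻¹
Fraction remaining after one interval: e^(−kτ) = e^(−0.2852 × 2.90) = 0.4373
R = 1 / (1 − 0.4373) = 1.777
Css,max = 24.3 × 1.777 = 43.18 mcg/L
Css,min = Css,max × e^(−kτ) = 43.18 × 0.4373 ≈ 18.9 mcg/L

18.9 mcg/L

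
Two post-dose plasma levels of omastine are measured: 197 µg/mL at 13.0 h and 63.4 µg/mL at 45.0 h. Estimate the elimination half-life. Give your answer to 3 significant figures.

k = ln(C₁/C₂) / (t₂ − t₁) = ln(197/63.4) / (45.0 − 13.0)
  = 1.134 / 32.00 = 0.03543 h⁻¹
t½ = ln 2 / k = ln 2 / 0.03543 ≈ 19.6 hours

19.6 hours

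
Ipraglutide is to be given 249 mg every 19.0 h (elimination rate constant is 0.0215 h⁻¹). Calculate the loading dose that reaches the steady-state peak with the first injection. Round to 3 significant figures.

Accumulation ratio R = 1 / (1 − e^(−kτ)) = 1 / (1 − e^(−0.02150×19.0)) = 1 / (1 − 0.6646) = 2.982
Loading dose = maintenance dose × R = 249 × 2.982 ≈ 743 mg

743 mg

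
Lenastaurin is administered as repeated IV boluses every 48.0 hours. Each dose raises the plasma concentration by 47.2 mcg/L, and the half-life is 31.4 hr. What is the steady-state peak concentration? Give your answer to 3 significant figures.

72.2 mcg/L

k = ln 2 / 31.4 = 0.02207 hr⁻¹
Fraction remaining after one interval: e^(−kτ) = e^(−0.02207 × 48.0) = 0.3466
R = 1 / (1 − 0.3466) = 1.530
Css,max = 47.2 × 1.530 ≈ 72.2 mcg/L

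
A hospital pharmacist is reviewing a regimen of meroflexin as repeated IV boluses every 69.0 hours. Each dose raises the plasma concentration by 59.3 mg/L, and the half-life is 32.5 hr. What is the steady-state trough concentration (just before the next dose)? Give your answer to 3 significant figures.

17.7 mg/L

k = ln 2 / 32.5 = 0.02133 hr⁻¹
Fraction remaining after one interval: e^(−kτ) = e^(−0.02133 × 69.0) = 0.2296
R = 1 / (1 − 0.2296) = 1.298
Css,max = 59.3 × 1.298 = 76.97 mg/L
Css,min = Css,max × e^(−kτ) = 76.97 × 0.2296 ≈ 17.7 mg/L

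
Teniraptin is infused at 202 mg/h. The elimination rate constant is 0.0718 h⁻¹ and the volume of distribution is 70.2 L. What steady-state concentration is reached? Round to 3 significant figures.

40.1 mg/L

CL = k · V = 0.0718 × 70.2 = 5.040 L/h
Css = rate / CL = 202 / 5.040 ≈ 40.1 mg/L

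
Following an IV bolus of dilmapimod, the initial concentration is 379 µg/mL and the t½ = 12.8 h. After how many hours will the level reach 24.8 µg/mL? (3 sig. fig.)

k = ln 2 / 12.8 = 0.05415 h⁻¹
C(t) = C₀ e^(−kt)  ⇒  t = ln(C₀/C) / k
t = ln(379/24.8) / 0.05415 = 2.727 / 0.05415 ≈ 50.4 hours

50.4 hours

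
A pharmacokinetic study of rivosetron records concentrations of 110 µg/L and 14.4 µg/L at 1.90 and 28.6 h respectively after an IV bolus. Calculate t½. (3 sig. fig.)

k = ln(C₁/C₂) / (t₂ − t₁) = ln(110/14.4) / (28.6 − 1.90)
  = 2.033 / 26.70 = 0.07615 h⁻¹
t½ = ln 2 / k = ln 2 / 0.07615 ≈ 9.10 hours

9.10 hours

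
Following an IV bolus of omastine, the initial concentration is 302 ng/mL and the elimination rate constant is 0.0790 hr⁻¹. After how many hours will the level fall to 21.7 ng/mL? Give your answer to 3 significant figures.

C(t) = C₀ e^(−kt)  ⇒  t = ln(C₀/C) / k
t = ln(302/21.7) / 0.07900 = 2.633 / 0.07900 ≈ 33.3 hours

33.3 hours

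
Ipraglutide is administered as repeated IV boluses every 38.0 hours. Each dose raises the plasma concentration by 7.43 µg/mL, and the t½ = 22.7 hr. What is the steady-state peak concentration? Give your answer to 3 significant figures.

10.8 µg/mL

k = ln 2 / 22.7 = 0.03054 hr⁻¹
Fraction remaining after one interval: e^(−kτ) = e^(−0.03054 × 38.0) = 0.3134
R = 1 / (1 − 0.3134) = 1.456
Css,max = 7.43 × 1.456 ≈ 10.8 µg/mL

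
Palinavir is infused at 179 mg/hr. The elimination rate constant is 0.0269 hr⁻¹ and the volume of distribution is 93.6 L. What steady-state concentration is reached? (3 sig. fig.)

71.1 µg/mL

CL = k · V = 0.0269 × 93.6 = 2.518 L/hr
Css = rate / CL = 179 / 2.518 ≈ 71.1 µg/mL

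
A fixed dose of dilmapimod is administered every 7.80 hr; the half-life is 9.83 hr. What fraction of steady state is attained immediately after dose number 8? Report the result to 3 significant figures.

k = ln 2 / 9.83 = 0.07051 hr⁻¹
f_n = 1 − e^(−nkτ) = 1 − e^(−8 × 0.07051 × 7.80) = 1 − e^(−4.400) = 1 − 0.01228 ≈ 0.988

0.988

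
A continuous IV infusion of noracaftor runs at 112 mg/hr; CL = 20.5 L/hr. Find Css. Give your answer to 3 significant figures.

5.46 µg/mL

Css = infusion rate / CL = 112 / 20.5 ≈ 5.46 µg/mL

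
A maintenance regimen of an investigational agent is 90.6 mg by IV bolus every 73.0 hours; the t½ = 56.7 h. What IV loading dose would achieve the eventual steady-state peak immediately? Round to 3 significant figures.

153 mg

k = ln 2 / 56.7 = 0.01222 h⁻¹
Accumulation ratio R = 1 / (1 − e^(−kτ)) = 1 / (1 − e^(−0.01222×73.0)) = 1 / (1 − 0.4097) = 1.694
Loading dose = maintenance dose × R = 90.6 × 1.694 ≈ 153 mg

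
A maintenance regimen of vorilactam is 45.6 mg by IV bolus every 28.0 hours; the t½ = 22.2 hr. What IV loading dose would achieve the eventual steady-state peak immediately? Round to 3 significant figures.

78.2 mg

k = ln 2 / 22.2 = 0.03122 hr⁻¹
Accumulation ratio R = 1 / (1 − e^(−kτ)) = 1 / (1 − e^(−0.03122×28.0)) = 1 / (1 − 0.4172) = 1.716
Loading dose = maintenance dose × R = 45.6 × 1.716 ≈ 78.2 mg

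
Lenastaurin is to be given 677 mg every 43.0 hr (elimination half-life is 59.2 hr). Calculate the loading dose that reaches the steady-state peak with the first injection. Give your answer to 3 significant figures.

1710 mg

k = ln 2 / 59.2 = 0.01171 hr⁻¹
Accumulation ratio R = 1 / (1 − e^(−kτ)) = 1 / (1 − e^(−0.01171×43.0)) = 1 / (1 − 0.6044) = 2.528
Loading dose = maintenance dose × R = 677 × 2.528 ≈ 1710 mg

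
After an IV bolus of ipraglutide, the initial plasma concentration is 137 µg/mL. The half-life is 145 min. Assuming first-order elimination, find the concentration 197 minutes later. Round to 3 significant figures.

k = ln 2 / 145 = 0.004780 min⁻¹
C(t) = C₀ e^(−kt) = 137 × e^(−0.004780 × 197) = 137 × e^(−0.9417) = 137 × 0.3900 ≈ 53.4 µg/mL

53.4 µg/mL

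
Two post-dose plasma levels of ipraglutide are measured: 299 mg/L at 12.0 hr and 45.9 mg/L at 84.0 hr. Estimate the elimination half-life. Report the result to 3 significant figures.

26.6 hours

k = ln(C₁/C₂) / (t₂ − t₁) = ln(299/45.9) / (84.0 − 12.0)
  = 1.874 / 72.00 = 0.02603 hr⁻¹
t½ = ln 2 / k = ln 2 / 0.02603 ≈ 26.6 hours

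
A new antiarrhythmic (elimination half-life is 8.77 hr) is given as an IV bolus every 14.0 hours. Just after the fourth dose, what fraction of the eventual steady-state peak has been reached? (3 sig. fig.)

0.988

k = ln 2 / 8.77 = 0.07904 hr⁻¹
f_n = 1 − e^(−nkτ) = 1 − e^(−4 × 0.07904 × 14.0) = 1 − e^(−4.426) = 1 − 0.01196 ≈ 0.988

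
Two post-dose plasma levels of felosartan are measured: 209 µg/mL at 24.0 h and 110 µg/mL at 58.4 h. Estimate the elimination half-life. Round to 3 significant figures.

37.1 hours

k = ln(C₁/C₂) / (t₂ − t₁) = ln(209/110) / (58.4 − 24.0)
  = 0.6419 / 34.40 = 0.01866 h⁻¹
t½ = ln 2 / k = ln 2 / 0.01866 ≈ 37.1 hours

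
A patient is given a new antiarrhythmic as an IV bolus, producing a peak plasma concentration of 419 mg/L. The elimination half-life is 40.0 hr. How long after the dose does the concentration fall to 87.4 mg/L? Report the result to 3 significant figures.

k = ln 2 / 40.0 = 0.01733 hr⁻¹
C(t) = C₀ e^(−kt)  ⇒  t = ln(C₀/C) / k
t = ln(419/87.4) / 0.01733 = 1.567 / 0.01733 ≈ 90.4 hours

90.4 hours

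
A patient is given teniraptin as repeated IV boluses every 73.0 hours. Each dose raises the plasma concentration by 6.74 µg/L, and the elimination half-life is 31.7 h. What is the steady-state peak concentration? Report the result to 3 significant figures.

k = ln 2 / 31.7 = 0.02187 h⁻¹
Fraction remaining after one interval: e^(−kτ) = e^(−0.02187 × 73.0) = 0.2027
R = 1 / (1 − 0.2027) = 1.254
Css,max = 6.74 × 1.254 ≈ 8.45 µg/L

8.45 µg/L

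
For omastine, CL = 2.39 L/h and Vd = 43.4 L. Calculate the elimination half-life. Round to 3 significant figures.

k = CL / V = 2.39 / 43.4 = 0.05507 h⁻¹
t½ = ln 2 / k = ln 2 / 0.05507 ≈ 12.6 hours

12.6 hours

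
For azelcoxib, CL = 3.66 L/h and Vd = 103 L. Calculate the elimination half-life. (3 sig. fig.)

19.5 hours

k = CL / V = 3.66 / 103 = 0.03553 h⁻¹
t½ = ln 2 / k = ln 2 / 0.03553 ≈ 19.5 hours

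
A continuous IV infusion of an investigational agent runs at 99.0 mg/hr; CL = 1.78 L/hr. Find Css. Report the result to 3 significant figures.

Css = infusion rate / CL = 99.0 / 1.78 ≈ 55.6 µg/mL

55.6 µg/mL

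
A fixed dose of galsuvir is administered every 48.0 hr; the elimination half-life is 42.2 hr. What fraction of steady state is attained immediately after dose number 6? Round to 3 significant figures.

0.991

k = ln 2 / 42.2 = 0.01643 hr⁻¹
f_n = 1 − e^(−nkτ) = 1 − e^(−6 × 0.01643 × 48.0) = 1 − e^(−4.730) = 1 − 0.008822 ≈ 0.991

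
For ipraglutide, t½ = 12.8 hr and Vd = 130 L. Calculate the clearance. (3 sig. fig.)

k = ln 2 / t½ = ln 2 / 12.8 = 0.05415 hr⁻¹
CL = k · V = 0.05415 × 130 ≈ 7.04 L/hr

7.04 L/hr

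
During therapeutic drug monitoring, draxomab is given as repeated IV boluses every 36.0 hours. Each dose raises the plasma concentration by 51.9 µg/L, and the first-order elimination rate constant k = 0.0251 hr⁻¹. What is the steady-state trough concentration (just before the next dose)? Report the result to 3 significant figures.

35.3 µg/L

Fraction remaining after one interval: e^(−kτ) = e^(−0.02510 × 36.0) = 0.4051
R = 1 / (1 − 0.4051) = 1.681
Css,max = 51.9 × 1.681 = 87.24 µg/L
Css,min = Css,max × e^(−kτ) = 87.24 × 0.4051 ≈ 35.3 µg/L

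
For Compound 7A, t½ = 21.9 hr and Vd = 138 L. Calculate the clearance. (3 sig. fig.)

k = ln 2 / t½ = ln 2 / 21.9 = 0.03165 hr⁻¹
CL = k · V = 0.03165 × 138 ≈ 4.37 L/hr

4.37 L/hr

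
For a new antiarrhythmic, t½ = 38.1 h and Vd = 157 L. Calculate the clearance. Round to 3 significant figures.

2.86 L/h

k = ln 2 / t½ = ln 2 / 38.1 = 0.01819 h⁻¹
CL = k · V = 0.01819 × 157 ≈ 2.86 L/h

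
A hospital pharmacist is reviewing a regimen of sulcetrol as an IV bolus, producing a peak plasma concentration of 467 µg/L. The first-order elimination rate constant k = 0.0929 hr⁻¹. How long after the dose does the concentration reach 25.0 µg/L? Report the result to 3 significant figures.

31.5 hours

C(t) = C₀ e^(−kt)  ⇒  t = ln(C₀/C) / k
t = ln(467/25.0) / 0.09290 = 2.927 / 0.09290 ≈ 31.5 hours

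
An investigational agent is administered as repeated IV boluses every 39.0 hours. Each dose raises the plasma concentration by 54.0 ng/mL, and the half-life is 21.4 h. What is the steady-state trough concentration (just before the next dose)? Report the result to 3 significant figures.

21.3 ng/mL

k = ln 2 / 21.4 = 0.03239 h⁻¹
Fraction remaining after one interval: e^(−kτ) = e^(−0.03239 × 39.0) = 0.2827
R = 1 / (1 − 0.2827) = 1.394
Css,max = 54.0 × 1.394 = 75.29 ng/mL
Css,min = Css,max × e^(−kτ) = 75.29 × 0.2827 ≈ 21.3 ng/mL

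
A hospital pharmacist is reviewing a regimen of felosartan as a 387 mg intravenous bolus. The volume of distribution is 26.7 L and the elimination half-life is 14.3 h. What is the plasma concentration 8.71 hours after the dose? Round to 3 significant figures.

C₀ = dose / V = 387 / 26.7 = 14.49 mg/L
k = ln 2 / 14.3 = 0.04847 h⁻¹
C(t) = C₀ e^(−kt) = 14.49 × e^(−0.04847 × 8.71) = 14.49 × e^(−0.4222) = 14.49 × 0.6556 ≈ 9.50 mg/L

9.50 mg/L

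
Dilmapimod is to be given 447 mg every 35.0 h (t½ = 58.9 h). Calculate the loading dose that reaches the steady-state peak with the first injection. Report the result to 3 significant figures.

1320 mg

k = ln 2 / 58.9 = 0.01177 h⁻¹
Accumulation ratio R = 1 / (1 − e^(−kτ)) = 1 / (1 − e^(−0.01177×35.0)) = 1 / (1 − 0.6624) = 2.962
Loading dose = maintenance dose × R = 447 × 2.962 ≈ 1320 mg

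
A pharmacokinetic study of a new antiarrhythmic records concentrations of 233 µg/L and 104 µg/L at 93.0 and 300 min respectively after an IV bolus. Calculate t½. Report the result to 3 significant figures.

k = ln(C₁/C₂) / (t₂ − t₁) = ln(233/104) / (300 − 93.0)
  = 0.8066 / 207.0 = 0.003897 min⁻¹
t½ = ln 2 / k = ln 2 / 0.003897 ≈ 178 minutes

178 minutes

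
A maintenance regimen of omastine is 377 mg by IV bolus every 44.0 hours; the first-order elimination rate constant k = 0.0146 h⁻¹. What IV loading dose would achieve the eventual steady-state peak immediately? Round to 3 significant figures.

795 mg

Accumulation ratio R = 1 / (1 − e^(−kτ)) = 1 / (1 − e^(−0.01460×44.0)) = 1 / (1 − 0.5260) = 2.110
Loading dose = maintenance dose × R = 377 × 2.110 ≈ 795 mg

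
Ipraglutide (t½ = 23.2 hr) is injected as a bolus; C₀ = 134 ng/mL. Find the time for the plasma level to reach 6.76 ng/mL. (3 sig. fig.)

k = ln 2 / 23.2 = 0.02988 hr⁻¹
C(t) = C₀ e^(−kt)  ⇒  t = ln(C₀/C) / k
t = ln(134/6.76) / 0.02988 = 2.987 / 0.02988 ≈ 100 hours

100 hours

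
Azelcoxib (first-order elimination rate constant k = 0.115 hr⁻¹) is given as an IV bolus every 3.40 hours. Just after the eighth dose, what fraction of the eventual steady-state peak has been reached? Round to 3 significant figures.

f_n = 1 − e^(−nkτ) = 1 − e^(−8 × 0.1150 × 3.40) = 1 − e^(−3.128) = 1 − 0.04381 ≈ 0.956

0.956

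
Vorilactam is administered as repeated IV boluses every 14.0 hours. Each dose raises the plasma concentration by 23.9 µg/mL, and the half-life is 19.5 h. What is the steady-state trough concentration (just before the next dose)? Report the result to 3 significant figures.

k = ln 2 / 19.5 = 0.03555 h⁻¹
Fraction remaining after one interval: e^(−kτ) = e^(−0.03555 × 14.0) = 0.6080
R = 1 / (1 − 0.6080) = 2.551
Css,max = 23.9 × 2.551 = 60.96 µg/mL
Css,min = Css,max × e^(−kτ) = 60.96 × 0.6080 ≈ 37.1 µg/mL

37.1 µg/mL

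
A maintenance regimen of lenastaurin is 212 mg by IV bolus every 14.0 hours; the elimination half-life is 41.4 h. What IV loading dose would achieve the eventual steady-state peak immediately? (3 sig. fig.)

k = ln 2 / 41.4 = 0.01674 h⁻¹
Accumulation ratio R = 1 / (1 − e^(−kτ)) = 1 / (1 − e^(−0.01674×14.0)) = 1 / (1 − 0.7910) = 4.786
Loading dose = maintenance dose × R = 212 × 4.786 ≈ 1010 mg

1010 mg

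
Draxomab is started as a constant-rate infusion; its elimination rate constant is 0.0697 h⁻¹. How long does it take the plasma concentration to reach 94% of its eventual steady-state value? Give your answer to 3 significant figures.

40.4 hours

f = 1 − e^(−kt)  ⇒  t = −ln(1 − f) / k
t = −ln(1 − 0.94) / 0.06970 = 2.813 / 0.06970 ≈ 40.4 hours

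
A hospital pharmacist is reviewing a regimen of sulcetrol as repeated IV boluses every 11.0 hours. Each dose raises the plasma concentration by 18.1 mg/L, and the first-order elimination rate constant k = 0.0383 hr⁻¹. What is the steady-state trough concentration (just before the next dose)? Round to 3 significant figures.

Fraction remaining after one interval: e^(−kτ) = e^(−0.03830 × 11.0) = 0.6562
R = 1 / (1 − 0.6562) = 2.909
Css,max = 18.1 × 2.909 = 52.65 mg/L
Css,min = Css,max × e^(−kτ) = 52.65 × 0.6562 ≈ 34.5 mg/L

34.5 mg/L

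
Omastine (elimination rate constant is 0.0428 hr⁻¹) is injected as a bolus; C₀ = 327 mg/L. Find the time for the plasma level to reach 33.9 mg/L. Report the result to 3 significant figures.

C(t) = C₀ e^(−kt)  ⇒  t = ln(C₀/C) / k
t = ln(327/33.9) / 0.04280 = 2.267 / 0.04280 ≈ 53.0 hours

53.0 hours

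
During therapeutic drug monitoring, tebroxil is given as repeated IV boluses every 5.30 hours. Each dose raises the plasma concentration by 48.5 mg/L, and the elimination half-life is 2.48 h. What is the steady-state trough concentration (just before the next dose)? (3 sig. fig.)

14.3 mg/L

k = ln 2 / 2.48 = 0.2795 h⁻¹
Fraction remaining after one interval: e^(−kτ) = e^(−0.2795 × 5.30) = 0.2273
R = 1 / (1 − 0.2273) = 1.294
Css,max = 48.5 × 1.294 = 62.77 mg/L
Css,min = Css,max × e^(−kτ) = 62.77 × 0.2273 ≈ 14.3 mg/L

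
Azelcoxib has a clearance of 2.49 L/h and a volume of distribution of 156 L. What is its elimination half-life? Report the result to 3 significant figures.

43.4 hours

k = CL / V = 2.49 / 156 = 0.01596 h⁻¹
t½ = ln 2 / k = ln 2 / 0.01596 ≈ 43.4 hours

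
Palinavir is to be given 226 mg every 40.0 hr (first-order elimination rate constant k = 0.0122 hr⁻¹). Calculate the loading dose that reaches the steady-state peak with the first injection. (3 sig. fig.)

Accumulation ratio R = 1 / (1 − e^(−kτ)) = 1 / (1 − e^(−0.01220×40.0)) = 1 / (1 − 0.6139) = 2.590
Loading dose = maintenance dose × R = 226 × 2.590 ≈ 585 mg

585 mg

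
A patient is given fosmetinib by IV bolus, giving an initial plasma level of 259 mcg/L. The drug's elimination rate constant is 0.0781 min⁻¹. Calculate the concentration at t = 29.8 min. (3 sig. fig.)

25.3 mcg/L

C(t) = C₀ e^(−kt) = 259 × e^(−0.07810 × 29.8) = 259 × e^(−2.327) = 259 × 0.09755 ≈ 25.3 mcg/L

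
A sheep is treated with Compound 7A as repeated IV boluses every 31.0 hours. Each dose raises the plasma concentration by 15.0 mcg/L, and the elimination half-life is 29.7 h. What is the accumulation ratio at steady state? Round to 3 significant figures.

1.94

k = ln 2 / 29.7 = 0.02334 h⁻¹
Fraction remaining after one interval: e^(−kτ) = e^(−0.02334 × 31.0) = 0.4851
R = 1 / (1 − 0.4851) = 1 / 0.5149 ≈ 1.94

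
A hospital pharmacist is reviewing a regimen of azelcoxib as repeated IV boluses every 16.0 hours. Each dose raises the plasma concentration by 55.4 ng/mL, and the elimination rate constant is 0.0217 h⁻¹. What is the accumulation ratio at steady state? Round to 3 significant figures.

3.41

Fraction remaining after one interval: e^(−kτ) = e^(−0.02170 × 16.0) = 0.7067
R = 1 / (1 − 0.7067) = 1 / 0.2933 ≈ 3.41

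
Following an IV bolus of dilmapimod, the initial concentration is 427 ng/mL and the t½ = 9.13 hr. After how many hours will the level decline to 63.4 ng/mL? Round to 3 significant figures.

k = ln 2 / 9.13 = 0.07592 hr⁻¹
C(t) = C₀ e^(−kt)  ⇒  t = ln(C₀/C) / k
t = ln(427/63.4) / 0.07592 = 1.907 / 0.07592 ≈ 25.1 hours

25.1 hours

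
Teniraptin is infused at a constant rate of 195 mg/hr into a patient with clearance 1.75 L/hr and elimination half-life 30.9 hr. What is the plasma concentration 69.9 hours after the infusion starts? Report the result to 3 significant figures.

Css = rate / CL = 195 / 1.75 = 111.4 mg/L
k = ln 2 / 30.9 = 0.02243 hr⁻¹
C(t) = Css (1 − e^(−kt)) = 111.4 × (1 − e^(−1.568)) = 111.4 × 0.7915 ≈ 88.2 mg/L

88.2 mg/L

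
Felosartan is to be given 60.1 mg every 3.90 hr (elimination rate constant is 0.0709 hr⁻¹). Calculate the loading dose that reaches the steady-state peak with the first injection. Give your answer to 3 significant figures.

Accumulation ratio R = 1 / (1 − e^(−kτ)) = 1 / (1 − e^(−0.07090×3.90)) = 1 / (1 − 0.7584) = 4.140
Loading dose = maintenance dose × R = 60.1 × 4.140 ≈ 249 mg

249 mg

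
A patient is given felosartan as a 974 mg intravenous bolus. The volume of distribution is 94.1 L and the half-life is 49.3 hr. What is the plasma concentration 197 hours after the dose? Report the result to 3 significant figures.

C₀ = dose / V = 974 / 94.1 = 10.35 µg/mL
k = ln 2 / 49.3 = 0.01406 hr⁻¹
C(t) = C₀ e^(−kt) = 10.35 × e^(−0.01406 × 197) = 10.35 × e^(−2.770) = 10.35 × 0.06268 ≈ 0.649 µg/mL

0.649 µg/mL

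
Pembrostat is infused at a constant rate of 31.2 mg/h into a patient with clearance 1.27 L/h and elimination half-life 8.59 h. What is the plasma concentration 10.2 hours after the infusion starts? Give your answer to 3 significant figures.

Css = rate / CL = 31.2 / 1.27 = 24.57 mg/L
k = ln 2 / 8.59 = 0.08069 h⁻¹
C(t) = Css (1 − e^(−kt)) = 24.57 × (1 − e^(−0.8231)) = 24.57 × 0.5609 ≈ 13.8 mg/L

13.8 mg/L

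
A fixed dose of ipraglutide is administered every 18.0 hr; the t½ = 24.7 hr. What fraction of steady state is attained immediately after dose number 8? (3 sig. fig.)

0.982

k = ln 2 / 24.7 = 0.02806 hr⁻¹
f_n = 1 − e^(−nkτ) = 1 − e^(−8 × 0.02806 × 18.0) = 1 − e^(−4.041) = 1 − 0.01758 ≈ 0.982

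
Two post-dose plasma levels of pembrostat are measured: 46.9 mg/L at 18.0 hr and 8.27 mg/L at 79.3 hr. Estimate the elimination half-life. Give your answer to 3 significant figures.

24.5 hours

k = ln(C₁/C₂) / (t₂ − t₁) = ln(46.9/8.27) / (79.3 − 18.0)
  = 1.735 / 61.30 = 0.02831 hr⁻¹
t½ = ln 2 / k = ln 2 / 0.02831 ≈ 24.5 hours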